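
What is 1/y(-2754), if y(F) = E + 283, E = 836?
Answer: 1/1119 ≈ 0.00089366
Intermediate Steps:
y(F) = 1119 (y(F) = 836 + 283 = 1119)
1/y(-2754) = 1/1119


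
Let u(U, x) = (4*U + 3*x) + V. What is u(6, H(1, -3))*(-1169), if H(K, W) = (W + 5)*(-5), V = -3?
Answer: 10521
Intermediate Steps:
H(K, W) = -25 - 5*W (H(K, W) = (5 + W)*(-5) = -25 - 5*W)
u(U, x) = -3 + 3*x + 4*U (u(U, x) = (4*U + 3*x) - 3 = (3*x + 4*U) - 3 = -3 + 3*x + 4*U)
u(6, H(1, -3))*(-1169) = (-3 + 3*(-25 - 5*(-3)) + 4*6)*(-1169) = (-3 + 3*(-25 + 15) + 24)*(-1169) = (-3 + 3*(-10) + 24)*(-1169) = (-3 - 30 + 24)*(-1169) = -9*(-1169) = 10521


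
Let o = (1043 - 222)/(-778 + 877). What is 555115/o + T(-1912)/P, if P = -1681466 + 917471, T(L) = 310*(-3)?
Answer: 90293342197/1348903 ≈ 66938.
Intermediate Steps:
T(L) = -930
P = -763995
o = 821/99 ≈ 8.2929
555115/o + T(-1912)/P = 555115/(821/99) - 930/(-763995) = 555115*(99/821) - 930*(-1/763995) = 54956385/821 + 2/1643 = 90293342197/1348903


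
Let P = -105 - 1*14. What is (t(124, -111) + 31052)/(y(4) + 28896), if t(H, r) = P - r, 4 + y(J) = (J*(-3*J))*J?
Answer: 7761/7175 ≈ 1.0817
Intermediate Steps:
P = -119 (P = -105 - 14 = -119)
y(J) = -4 - 3*J³ (y(J) = -4 + (J*(-3*J))*J = -4 + (-3*J²)*J = -4 - 3*J³)
t(H, r) = -119 - r
(t(124, -111) + 31052)/(y(4) + 28896) = ((-119 - 1*(-111)) + 31052)/((-4 - 3*4³) + 28896) = ((-119 + 111) + 31052)/((-4 - 3*64) + 28896) = (-8 + 31052)/((-4 - 192) + 28896) = 31044/(-196 + 28896) = 31044/28700 = 31044*(1/28700) = 7761/7175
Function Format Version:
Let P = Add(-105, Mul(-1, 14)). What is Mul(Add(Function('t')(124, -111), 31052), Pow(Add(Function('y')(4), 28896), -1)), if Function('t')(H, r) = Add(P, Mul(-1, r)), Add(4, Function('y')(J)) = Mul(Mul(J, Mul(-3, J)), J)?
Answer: Rational(7761, 7175) ≈ 1.0817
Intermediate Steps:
P = -119 (P = Add(-105, -14) = -119)
Function('y')(J) = Add(-4, Mul(-3, Pow(J, 3))) (Function('y')(J) = Add(-4, Mul(Mul(J, Mul(-3, J)), J)) = Add(-4, Mul(Mul(-3, Pow(J, 2)), J)) = Add(-4, Mul(-3, Pow(J, 3))))
Function('t')(H, r) = Add(-119, Mul(-1, r))
Mul(Add(Function('t')(124, -111), 31052), Pow(Add(Function('y')(4), 28896), -1)) = Mul(Add(Add(-119, Mul(-1, -111)), 31052), Pow(Add(Add(-4, Mul(-3, Pow(4, 3))), 28896), -1)) = Mul(Add(Add(-119, 111), 31052), Pow(Add(Add(-4, Mul(-3, 64)), 28896), -1)) = Mul(Add(-8, 31052), Pow(Add(Add(-4, -192), 28896), -1)) = Mul(31044, Pow(Add(-196, 28896), -1)) = Mul(31044, Pow(28700, -1)) = Mul(31044, Rational(1, 28700)) = Rational(7761, 7175)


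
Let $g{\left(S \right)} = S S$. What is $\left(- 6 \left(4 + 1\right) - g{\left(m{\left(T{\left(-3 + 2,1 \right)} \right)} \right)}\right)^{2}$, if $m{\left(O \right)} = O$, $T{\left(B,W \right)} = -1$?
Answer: $961$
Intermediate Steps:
$g{\left(S \right)} = S^{2}$
$\left(- 6 \left(4 + 1\right) - g{\left(m{\left(T{\left(-3 + 2,1 \right)} \right)} \right)}\right)^{2} = \left(- 6 \left(4 + 1\right) - \left(-1\right)^{2}\right)^{2} = \left(\left(-6\right) 5 - 1\right)^{2} = \left(-30 - 1\right)^{2} = \left(-31\right)^{2} = 961$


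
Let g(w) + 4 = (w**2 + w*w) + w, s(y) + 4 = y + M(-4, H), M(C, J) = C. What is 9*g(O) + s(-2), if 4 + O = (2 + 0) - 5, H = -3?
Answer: 773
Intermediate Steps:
s(y) = -8 + y (s(y) = -4 + (y - 4) = -4 + (-4 + y) = -8 + y)
O = -7 (O = -4 + ((2 + 0) - 5) = -4 + (2 - 5) = -4 - 3 = -7)
g(w) = -4 + w + 2*w**2 (g(w) = -4 + ((w**2 + w*w) + w) = -4 + ((w**2 + w**2) + w) = -4 + (2*w**2 + w) = -4 + (w + 2*w**2) = -4 + w + 2*w**2)
9*g(O) + s(-2) = 9*(-4 - 7 + 2*(-7)**2) + (-8 - 2) = 9*(-4 - 7 + 2*49) - 10 = 9*(-4 - 7 + 98) - 10 = 9*87 - 10 = 783 - 10 = 773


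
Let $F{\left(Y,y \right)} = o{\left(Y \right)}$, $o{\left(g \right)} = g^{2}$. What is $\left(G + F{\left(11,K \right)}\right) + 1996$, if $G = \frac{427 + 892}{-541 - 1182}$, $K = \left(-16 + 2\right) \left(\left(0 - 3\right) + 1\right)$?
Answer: $\frac{3646272}{1723} \approx 2116.2$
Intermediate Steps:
$K = 28$ ($K = - 14 \left(-3 + 1\right) = \left(-14\right) \left(-2\right) = 28$)
$G = - \frac{1319}{1723}$ ($G = \frac{1319}{-1723} = 1319 \left(- \frac{1}{1723}\right) = - \frac{1319}{1723} \approx -0.76552$)
$F{\left(Y,y \right)} = Y^{2}$
$\left(G + F{\left(11,K \right)}\right) + 1996 = \left(- \frac{1319}{1723} + 11^{2}\right) + 1996 = \left(- \frac{1319}{1723} + 121\right) + 1996 = \frac{207164}{1723} + 1996 = \frac{3646272}{1723}$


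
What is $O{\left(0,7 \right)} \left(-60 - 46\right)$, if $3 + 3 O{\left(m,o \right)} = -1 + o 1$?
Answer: $-106$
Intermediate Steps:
$O{\left(m,o \right)} = - \frac{4}{3} + \frac{o}{3}$ ($O{\left(m,o \right)} = -1 + \frac{-1 + o 1}{3} = -1 + \frac{-1 + o}{3} = -1 + \left(- \frac{1}{3} + \frac{o}{3}\right) = - \frac{4}{3} + \frac{o}{3}$)
$O{\left(0,7 \right)} \left(-60 - 46\right) = \left(- \frac{4}{3} + \frac{1}{3} \cdot 7\right) \left(-60 - 46\right) = \left(- \frac{4}{3} + \frac{7}{3}\right) \left(-106\right) = 1 \left(-106\right) = -106$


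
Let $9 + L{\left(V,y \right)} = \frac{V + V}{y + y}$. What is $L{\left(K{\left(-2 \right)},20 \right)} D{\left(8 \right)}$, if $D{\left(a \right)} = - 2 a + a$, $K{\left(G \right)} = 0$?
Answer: $72$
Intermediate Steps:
$D{\left(a \right)} = - a$
$L{\left(V,y \right)} = -9 + \frac{V}{y}$ ($L{\left(V,y \right)} = -9 + \frac{V + V}{y + y} = -9 + \frac{2 V}{2 y} = -9 + 2 V \frac{1}{2 y} = -9 + \frac{V}{y}$)
$L{\left(K{\left(-2 \right)},20 \right)} D{\left(8 \right)} = \left(-9 + \frac{0}{20}\right) \left(\left(-1\right) 8\right) = \left(-9 + 0 \cdot \frac{1}{20}\right) \left(-8\right) = \left(-9 + 0\right) \left(-8\right) = \left(-9\right) \left(-8\right) = 72$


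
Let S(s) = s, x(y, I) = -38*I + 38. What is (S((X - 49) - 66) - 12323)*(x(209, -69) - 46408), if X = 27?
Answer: 542956428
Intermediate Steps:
x(y, I) = 38 - 38*I
(S((X - 49) - 66) - 12323)*(x(209, -69) - 46408) = (((27 - 49) - 66) - 12323)*((38 - 38*(-69)) - 46408) = ((-22 - 66) - 12323)*((38 + 2622) - 46408) = (-88 - 12323)*(2660 - 46408) = -12411*(-43748) = 542956428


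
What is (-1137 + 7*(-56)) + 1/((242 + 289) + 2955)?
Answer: -5330093/3486 ≈ -1529.0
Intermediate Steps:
(-1137 + 7*(-56)) + 1/((242 + 289) + 2955) = (-1137 - 392) + 1/(531 + 2955) = -1529 + 1/3486 = -5330093/3486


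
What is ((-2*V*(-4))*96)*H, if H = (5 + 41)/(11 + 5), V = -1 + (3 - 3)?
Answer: -2208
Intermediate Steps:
V = -1 (V = -1 + 0 = -1)
H = 23/8 (H = 46/16 = 46*(1/16) = 23/8 ≈ 2.8750)
((-2*V*(-4))*96)*H = ((-2*(-1)*(-4))*96)*(23/8) = ((2*(-4))*96)*(23/8) = -8*96*(23/8) = -768*23/8 = -2208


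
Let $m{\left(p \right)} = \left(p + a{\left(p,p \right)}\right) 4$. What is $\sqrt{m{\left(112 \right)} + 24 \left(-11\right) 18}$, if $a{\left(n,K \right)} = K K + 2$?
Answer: $2 \sqrt{11470} \approx 214.2$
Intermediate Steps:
$a{\left(n,K \right)} = 2 + K^{2}$ ($a{\left(n,K \right)} = K^{2} + 2 = 2 + K^{2}$)
$m{\left(p \right)} = 8 + 4 p + 4 p^{2}$ ($m{\left(p \right)} = \left(p + \left(2 + p^{2}\right)\right) 4 = \left(2 + p + p^{2}\right) 4 = 8 + 4 p + 4 p^{2}$)
$\sqrt{m{\left(112 \right)} + 24 \left(-11\right) 18} = \sqrt{\left(8 + 4 \cdot 112 + 4 \cdot 112^{2}\right) + 24 \left(-11\right) 18} = \sqrt{\left(8 + 448 + 4 \cdot 12544\right) - 4752} = \sqrt{\left(8 + 448 + 50176\right) - 4752} = \sqrt{50632 - 4752} = \sqrt{45880} = 2 \sqrt{11470}$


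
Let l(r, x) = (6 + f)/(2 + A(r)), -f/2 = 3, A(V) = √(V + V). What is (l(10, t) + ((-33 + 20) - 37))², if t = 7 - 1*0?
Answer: 2500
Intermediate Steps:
A(V) = √2*√V (A(V) = √(2*V) = √2*√V)
f = -6 (f = -2*3 = -6)
t = 7 (t = 7 + 0 = 7)
l(r, x) = 0 (l(r, x) = (6 - 6)/(2 + √2*√r) = 0/(2 + √2*√r) = 0)
(l(10, t) + ((-33 + 20) - 37))² = (0 + ((-33 + 20) - 37))² = (0 + (-13 - 37))² = (0 - 50)² = (-50)² = 2500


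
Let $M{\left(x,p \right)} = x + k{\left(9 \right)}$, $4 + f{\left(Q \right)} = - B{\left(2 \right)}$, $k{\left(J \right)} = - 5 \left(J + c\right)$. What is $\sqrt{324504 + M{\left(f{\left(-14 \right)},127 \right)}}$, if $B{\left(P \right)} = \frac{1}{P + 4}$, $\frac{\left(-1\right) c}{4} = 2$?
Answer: $\frac{\sqrt{11681814}}{6} \approx 569.64$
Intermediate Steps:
$c = -8$ ($c = \left(-4\right) 2 = -8$)
$k{\left(J \right)} = 40 - 5 J$ ($k{\left(J \right)} = - 5 \left(J - 8\right) = - 5 \left(-8 + J\right) = 40 - 5 J$)
$B{\left(P \right)} = \frac{1}{4 + P}$
$f{\left(Q \right)} = - \frac{25}{6}$ ($f{\left(Q \right)} = -4 - \frac{1}{4 + 2} = -4 - \frac{1}{6} = - \frac{25}{6}$)
$M{\left(x,p \right)} = -5 + x$ ($M{\left(x,p \right)} = x + \left(40 - 45\right) = x - 5 = -5 + x$)
$\sqrt{324504 + M{\left(f{\left(-14 \right)},127 \right)}} = \sqrt{324504 - \frac{55}{6}} = \sqrt{\frac{1946969}{6}} = \frac{\sqrt{11681814}}{6}$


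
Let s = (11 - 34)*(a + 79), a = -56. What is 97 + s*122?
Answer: -64441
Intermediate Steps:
s = -529 (s = (11 - 34)*(-56 + 79) = -23*23 = -529)
97 + s*122 = 97 - 529*122 = 97 - 64538 = -64441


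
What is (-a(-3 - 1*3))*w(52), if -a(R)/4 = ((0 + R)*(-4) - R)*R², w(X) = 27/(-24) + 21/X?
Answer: -40500/13 ≈ -3115.4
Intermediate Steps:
w(X) = -9/8 + 21/X (w(X) = 27*(-1/24) + 21/X = -9/8 + 21/X)
a(R) = 20*R³ (a(R) = -4*((0 + R)*(-4) - R)*R² = -4*(R*(-4) - R)*R² = -4*(-4*R - R)*R² = -4*(-5*R)*R² = -(-20)*R³ = 20*R³)
(-a(-3 - 1*3))*w(52) = (-20*(-3 - 1*3)³)*(-9/8 + 21/52) = (-20*(-3 - 3)³)*(-9/8 + 21*(1/52)) = (-20*(-6)³)*(-9/8 + 21/52) = -20*(-216)*(-75/104) = -1*(-4320)*(-75/104) = 4320*(-75/104) = -40500/13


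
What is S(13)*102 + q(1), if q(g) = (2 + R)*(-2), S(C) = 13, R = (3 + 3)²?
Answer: 1250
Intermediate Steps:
R = 36 (R = 6² = 36)
q(g) = -76 (q(g) = (2 + 36)*(-2) = 38*(-2) = -76)
S(13)*102 + q(1) = 13*102 - 76 = 1326 - 76 = 1250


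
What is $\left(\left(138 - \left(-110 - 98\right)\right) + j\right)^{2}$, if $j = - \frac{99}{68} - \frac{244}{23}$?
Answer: $\frac{272771175625}{2446096} \approx 1.1151 \cdot 10^{5}$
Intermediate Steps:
$j = - \frac{18869}{1564}$ ($j = \left(-99\right) \frac{1}{68} - \frac{244}{23} = - \frac{99}{68} - \frac{244}{23} = - \frac{18869}{1564} \approx -12.065$)
$\left(\left(138 - \left(-110 - 98\right)\right) + j\right)^{2} = \left(\left(138 - \left(-110 - 98\right)\right) - \frac{18869}{1564}\right)^{2} = \left(\left(138 - -208\right) - \frac{18869}{1564}\right)^{2} = \left(\left(138 + 208\right) - \frac{18869}{1564}\right)^{2} = \left(346 - \frac{18869}{1564}\right)^{2} = \left(\frac{522275}{1564}\right)^{2} = \frac{272771175625}{2446096}$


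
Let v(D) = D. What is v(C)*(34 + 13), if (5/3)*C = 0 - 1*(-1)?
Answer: 141/5 ≈ 28.200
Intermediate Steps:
C = ⅗ (C = 3*(0 - 1*(-1))/5 = 3*(0 + 1)/5 = (⅗)*1 = ⅗ ≈ 0.60000)
v(C)*(34 + 13) = 3*(34 + 13)/5 = (⅗)*47 = 141/5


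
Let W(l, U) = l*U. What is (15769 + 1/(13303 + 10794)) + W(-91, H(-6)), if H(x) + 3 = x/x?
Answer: 384371248/24097 ≈ 15951.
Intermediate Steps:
H(x) = -2 (H(x) = -3 + x/x = -3 + 1 = -2)
W(l, U) = U*l
(15769 + 1/(13303 + 10794)) + W(-91, H(-6)) = (15769 + 1/(13303 + 10794)) - 2*(-91) = (15769 + 1/24097) + 182 = 379985594/24097 + 182 = 384371248/24097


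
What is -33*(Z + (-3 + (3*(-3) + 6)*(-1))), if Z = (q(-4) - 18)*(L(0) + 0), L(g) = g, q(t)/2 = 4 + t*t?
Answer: 0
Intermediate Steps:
q(t) = 8 + 2*t² (q(t) = 2*(4 + t*t) = 2*(4 + t²) = 8 + 2*t²)
Z = 0 (Z = ((8 + 2*(-4)²) - 18)*(0 + 0) = ((8 + 2*16) - 18)*0 = ((8 + 32) - 18)*0 = (40 - 18)*0 = 22*0 = 0)
-33*(Z + (-3 + (3*(-3) + 6)*(-1))) = -33*(0 + (-3 + (3*(-3) + 6)*(-1))) = -33*(0 + (-3 + (-9 + 6)*(-1))) = -33*(0 + (-3 - 3*(-1))) = -33*(0 + (-3 + 3)) = -33*(0 + 0) = -33*0 = 0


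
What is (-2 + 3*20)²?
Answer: 3364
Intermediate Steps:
(-2 + 3*20)² = (-2 + 60)² = 58² = 3364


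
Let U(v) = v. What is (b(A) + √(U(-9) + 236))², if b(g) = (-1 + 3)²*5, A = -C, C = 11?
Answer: (20 + √227)² ≈ 1229.7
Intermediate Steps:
A = -11 (A = -1*11 = -11)
b(g) = 20 (b(g) = 2²*5 = 4*5 = 20)
(b(A) + √(U(-9) + 236))² = (20 + √(-9 + 236))² = (20 + √227)²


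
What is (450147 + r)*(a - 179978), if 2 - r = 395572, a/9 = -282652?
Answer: -148659343142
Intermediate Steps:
a = -2543868 (a = 9*(-282652) = -2543868)
r = -395570 (r = 2 - 1*395572 = 2 - 395572 = -395570)
(450147 + r)*(a - 179978) = (450147 - 395570)*(-2543868 - 179978) = 54577*(-2723846) = -148659343142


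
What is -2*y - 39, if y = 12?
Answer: -63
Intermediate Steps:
-2*y - 39 = -2*12 - 39 = -24 - 39 = -63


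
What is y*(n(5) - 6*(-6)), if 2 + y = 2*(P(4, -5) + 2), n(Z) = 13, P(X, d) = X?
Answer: 490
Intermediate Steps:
y = 10 (y = -2 + 2*(4 + 2) = -2 + 2*6 = -2 + 12 = 10)
y*(n(5) - 6*(-6)) = 10*(13 - 6*(-6)) = 10*(13 + 36) = 10*49 = 490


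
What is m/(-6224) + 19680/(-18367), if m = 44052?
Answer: -232897851/28579052 ≈ -8.1492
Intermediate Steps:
m/(-6224) + 19680/(-18367) = 44052/(-6224) + 19680/(-18367) = 44052*(-1/6224) + 19680*(-1/18367) = -11013/1556 - 19680/18367 = -232897851/28579052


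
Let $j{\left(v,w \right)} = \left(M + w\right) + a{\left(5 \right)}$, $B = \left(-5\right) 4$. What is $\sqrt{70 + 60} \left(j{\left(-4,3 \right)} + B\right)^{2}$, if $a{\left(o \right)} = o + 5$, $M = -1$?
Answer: $64 \sqrt{130} \approx 729.71$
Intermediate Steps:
$a{\left(o \right)} = 5 + o$
$B = -20$
$j{\left(v,w \right)} = 9 + w$ ($j{\left(v,w \right)} = \left(-1 + w\right) + \left(5 + 5\right) = \left(-1 + w\right) + 10 = 9 + w$)
$\sqrt{70 + 60} \left(j{\left(-4,3 \right)} + B\right)^{2} = \sqrt{70 + 60} \left(\left(9 + 3\right) - 20\right)^{2} = \sqrt{130} \left(12 - 20\right)^{2} = \sqrt{130} \left(-8\right)^{2} = \sqrt{130} \cdot 64 = 64 \sqrt{130}$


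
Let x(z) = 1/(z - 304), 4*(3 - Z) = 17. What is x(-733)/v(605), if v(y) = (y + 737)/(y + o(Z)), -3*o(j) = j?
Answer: -7265/16699848 ≈ -0.00043503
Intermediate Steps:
Z = -5/4 (Z = 3 - 1/4*17 = 3 - 17/4 = -5/4 ≈ -1.2500)
o(j) = -j/3
v(y) = (737 + y)/(5/12 + y) (v(y) = (y + 737)/(y - 1/3*(-5/4)) = (737 + y)/(y + 5/12) = (737 + y)/(5/12 + y))
x(z) = 1/(-304 + z)
x(-733)/v(605) = 1/((-304 - 733)*((12*(737 + 605)/(5 + 12*605)))) = 1/((-1037)*((12*1342/(5 + 7260)))) = -1/(1037*(12*1342/7265)) = -1/(1037*(12*(1/7265)*1342)) = -1/(1037*16104/7265) = -1/1037*7265/16104 = -7265/16699848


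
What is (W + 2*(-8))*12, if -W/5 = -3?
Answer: -12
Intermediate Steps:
W = 15 (W = -5*(-3) = 15)
(W + 2*(-8))*12 = (15 + 2*(-8))*12 = (15 - 16)*12 = -1*12 = -12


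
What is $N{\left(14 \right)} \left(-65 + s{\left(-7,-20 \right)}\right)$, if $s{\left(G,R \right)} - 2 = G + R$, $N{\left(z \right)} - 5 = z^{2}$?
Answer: $-18090$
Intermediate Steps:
$N{\left(z \right)} = 5 + z^{2}$
$s{\left(G,R \right)} = 2 + G + R$ ($s{\left(G,R \right)} = 2 + \left(G + R\right) = 2 + G + R$)
$N{\left(14 \right)} \left(-65 + s{\left(-7,-20 \right)}\right) = \left(5 + 14^{2}\right) \left(-65 - 25\right) = \left(5 + 196\right) \left(-65 - 25\right) = 201 \left(-90\right) = -18090$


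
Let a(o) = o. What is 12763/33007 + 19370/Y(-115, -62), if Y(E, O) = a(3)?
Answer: 639383879/99021 ≈ 6457.1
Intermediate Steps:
Y(E, O) = 3
12763/33007 + 19370/Y(-115, -62) = 12763/33007 + 19370/3 = 639383879/99021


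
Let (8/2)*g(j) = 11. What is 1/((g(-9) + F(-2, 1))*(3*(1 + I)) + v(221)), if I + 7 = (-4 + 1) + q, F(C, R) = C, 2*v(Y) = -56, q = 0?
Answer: -4/193 ≈ -0.020725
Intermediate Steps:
v(Y) = -28 (v(Y) = (½)*(-56) = -28)
g(j) = 11/4 (g(j) = (¼)*11 = 11/4)
I = -10 (I = -7 + ((-4 + 1) + 0) = -7 + (-3 + 0) = -7 - 3 = -10)
1/((g(-9) + F(-2, 1))*(3*(1 + I)) + v(221)) = 1/((11/4 - 2)*(3*(1 - 10)) - 28) = 1/(3*(3*(-9))/4 - 28) = 1/((¾)*(-27) - 28) = 1/(-81/4 - 28) = 1/(-193/4) = -4/193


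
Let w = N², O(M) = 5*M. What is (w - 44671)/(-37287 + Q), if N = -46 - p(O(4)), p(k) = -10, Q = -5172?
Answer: 43375/42459 ≈ 1.0216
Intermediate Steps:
N = -36 (N = -46 - 1*(-10) = -46 + 10 = -36)
w = 1296 (w = (-36)² = 1296)
(w - 44671)/(-37287 + Q) = (1296 - 44671)/(-37287 - 5172) = -43375/(-42459) = -43375*(-1/42459) = 43375/42459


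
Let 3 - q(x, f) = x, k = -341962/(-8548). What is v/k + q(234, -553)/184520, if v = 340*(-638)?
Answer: -24438785511173/4507059160 ≈ -5422.3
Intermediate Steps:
v = -216920
k = 170981/4274 (k = -341962*(-1/8548) = 170981/4274 ≈ 40.005)
q(x, f) = 3 - x
v/k + q(234, -553)/184520 = -216920/170981/4274 + (3 - 1*234)/184520 = -216920*4274/170981 + (3 - 234)*(1/184520) = -927116080/170981 - 231*1/184520 = -927116080/170981 - 33/26360 = -24438785511173/4507059160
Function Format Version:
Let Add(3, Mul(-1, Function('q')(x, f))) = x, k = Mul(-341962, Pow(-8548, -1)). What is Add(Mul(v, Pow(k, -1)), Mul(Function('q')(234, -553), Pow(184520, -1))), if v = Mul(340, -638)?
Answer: Rational(-24438785511173, 4507059160) ≈ -5422.3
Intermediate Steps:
v = -216920
k = Rational(170981, 4274) (k = Mul(-341962, Rational(-1, 8548)) = Rational(170981, 4274) ≈ 40.005)
Function('q')(x, f) = Add(3, Mul(-1, x))
Add(Mul(v, Pow(k, -1)), Mul(Function('q')(234, -553), Pow(184520, -1))) = Add(Mul(-216920, Pow(Rational(170981, 4274), -1)), Mul(Add(3, Mul(-1, 234)), Pow(184520, -1))) = Add(Mul(-216920, Rational(4274, 170981)), Mul(Add(3, -234), Rational(1, 184520))) = Add(Rational(-927116080, 170981), Mul(-231, Rational(1, 184520))) = Add(Rational(-927116080, 170981), Rational(-33, 26360)) = Rational(-24438785511173, 4507059160)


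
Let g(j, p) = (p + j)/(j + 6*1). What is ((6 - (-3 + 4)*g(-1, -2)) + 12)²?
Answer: 8649/25 ≈ 345.96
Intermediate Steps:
g(j, p) = (j + p)/(6 + j) (g(j, p) = (j + p)/(j + 6) = (j + p)/(6 + j))
((6 - (-3 + 4)*g(-1, -2)) + 12)² = ((6 - (-3 + 4)*(-1 - 2)/(6 - 1)) + 12)² = ((6 - -3/5) + 12)² = ((6 - (⅕)*(-3)) + 12)² = ((6 - (-3)/5) + 12)² = ((6 - 1*(-⅗)) + 12)² = ((6 + ⅗) + 12)² = (33/5 + 12)² = (93/5)² = 8649/25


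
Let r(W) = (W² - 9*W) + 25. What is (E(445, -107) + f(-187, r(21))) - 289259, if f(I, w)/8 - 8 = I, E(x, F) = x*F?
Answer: -338306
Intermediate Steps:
E(x, F) = F*x
r(W) = 25 + W² - 9*W
f(I, w) = 64 + 8*I
(E(445, -107) + f(-187, r(21))) - 289259 = (-107*445 + (64 + 8*(-187))) - 289259 = (-47615 + (64 - 1496)) - 289259 = (-47615 - 1432) - 289259 = -49047 - 289259 = -338306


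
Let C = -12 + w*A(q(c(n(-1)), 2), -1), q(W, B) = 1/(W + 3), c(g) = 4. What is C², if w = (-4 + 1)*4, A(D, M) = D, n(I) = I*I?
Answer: 9216/49 ≈ 188.08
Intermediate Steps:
n(I) = I²
q(W, B) = 1/(3 + W)
w = -12 (w = -3*4 = -12)
C = -96/7 (C = -12 - 12/(3 + 4) = -12 - 12/7 = -96/7 ≈ -13.714)
C² = (-96/7)² = 9216/49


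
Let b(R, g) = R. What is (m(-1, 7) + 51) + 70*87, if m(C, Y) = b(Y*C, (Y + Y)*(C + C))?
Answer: 6134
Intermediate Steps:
m(C, Y) = C*Y (m(C, Y) = Y*C = C*Y)
(m(-1, 7) + 51) + 70*87 = (-1*7 + 51) + 70*87 = (-7 + 51) + 6090 = 44 + 6090 = 6134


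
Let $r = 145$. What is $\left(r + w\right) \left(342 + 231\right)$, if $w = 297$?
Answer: $253266$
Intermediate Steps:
$\left(r + w\right) \left(342 + 231\right) = \left(145 + 297\right) \left(342 + 231\right) = 442 \cdot 573 = 253266$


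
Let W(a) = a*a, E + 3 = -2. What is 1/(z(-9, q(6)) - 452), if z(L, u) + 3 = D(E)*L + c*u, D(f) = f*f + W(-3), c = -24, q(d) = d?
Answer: -1/905 ≈ -0.0011050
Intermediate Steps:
E = -5 (E = -3 - 2 = -5)
W(a) = a²
D(f) = 9 + f² (D(f) = f*f + (-3)² = f² + 9 = 9 + f²)
z(L, u) = -3 - 24*u + 34*L (z(L, u) = -3 + ((9 + (-5)²)*L - 24*u) = -3 + ((9 + 25)*L - 24*u) = -3 + (34*L - 24*u) = -3 + (-24*u + 34*L) = -3 - 24*u + 34*L)
1/(z(-9, q(6)) - 452) = 1/((-3 - 24*6 + 34*(-9)) - 452) = 1/((-3 - 144 - 306) - 452) = 1/(-453 - 452) = 1/(-905) = -1/905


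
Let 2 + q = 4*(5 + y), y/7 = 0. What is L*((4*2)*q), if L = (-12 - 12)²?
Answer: 82944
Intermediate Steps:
L = 576 (L = (-24)² = 576)
y = 0 (y = 7*0 = 0)
q = 18 (q = -2 + 4*(5 + 0) = -2 + 4*5 = -2 + 20 = 18)
L*((4*2)*q) = 576*((4*2)*18) = 576*(8*18) = 576*144 = 82944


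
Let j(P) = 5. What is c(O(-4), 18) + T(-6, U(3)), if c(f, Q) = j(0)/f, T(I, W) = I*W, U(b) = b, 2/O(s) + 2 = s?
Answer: -33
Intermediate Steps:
O(s) = 2/(-2 + s)
c(f, Q) = 5/f
c(O(-4), 18) + T(-6, U(3)) = 5/((2/(-2 - 4))) - 6*3 = 5/((2/(-6))) - 18 = 5/((2*(-1/6))) - 18 = 5/(-1/3) - 18 = 5*(-3) - 18 = -15 - 18 = -33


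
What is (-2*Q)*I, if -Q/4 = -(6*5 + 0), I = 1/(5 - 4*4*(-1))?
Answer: -80/7 ≈ -11.429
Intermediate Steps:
I = 1/21 (I = 1/(5 - 16*(-1)) = 1/(5 + 16) = 1/21 ≈ 0.047619)
Q = 120 (Q = -(-4)*(6*5 + 0) = -(-4)*(30 + 0) = -(-4)*30 = -4*(-30) = 120)
(-2*Q)*I = -2*120*(1/21) = -240*1/21 = -80/7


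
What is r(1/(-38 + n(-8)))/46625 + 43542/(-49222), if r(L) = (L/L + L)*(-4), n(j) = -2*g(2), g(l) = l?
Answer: -21318548477/24097245375 ≈ -0.88469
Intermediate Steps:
n(j) = -4 (n(j) = -2*2 = -4)
r(L) = -4 - 4*L (r(L) = (1 + L)*(-4) = -4 - 4*L)
r(1/(-38 + n(-8)))/46625 + 43542/(-49222) = (-4 - 4/(-38 - 4))/46625 + 43542/(-49222) = (-4 - 4/(-42))*(1/46625) + 43542*(-1/49222) = (-4 - 4*(-1/42))*(1/46625) - 21771/24611 = (-4 + 2/21)*(1/46625) - 21771/24611 = -82/21*1/46625 - 21771/24611 = -82/979125 - 21771/24611 = -21318548477/24097245375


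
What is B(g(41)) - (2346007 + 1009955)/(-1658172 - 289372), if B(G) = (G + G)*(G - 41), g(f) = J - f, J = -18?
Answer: 11492187581/973772 ≈ 11802.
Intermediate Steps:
g(f) = -18 - f
B(G) = 2*G*(-41 + G) (B(G) = (2*G)*(-41 + G) = 2*G*(-41 + G))
B(g(41)) - (2346007 + 1009955)/(-1658172 - 289372) = 2*(-18 - 1*41)*(-41 + (-18 - 1*41)) - (2346007 + 1009955)/(-1658172 - 289372) = 2*(-18 - 41)*(-41 + (-18 - 41)) - 3355962/(-1947544) = 2*(-59)*(-41 - 59) - 3355962*(-1)/1947544 = 2*(-59)*(-100) - 1*(-1677981/973772) = 11800 + 1677981/973772 = 11492187581/973772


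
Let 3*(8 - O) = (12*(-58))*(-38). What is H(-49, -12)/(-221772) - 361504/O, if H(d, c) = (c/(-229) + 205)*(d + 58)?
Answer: 764814297077/18638384196 ≈ 41.034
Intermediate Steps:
H(d, c) = (58 + d)*(205 - c/229) (H(d, c) = (c*(-1/229) + 205)*(58 + d) = (-c/229 + 205)*(58 + d) = (205 - c/229)*(58 + d) = (58 + d)*(205 - c/229))
O = -8808 (O = 8 - 12*(-58)*(-38)/3 = 8 - (-232)*(-38) = 8 - 1/3*26448 = 8 - 8816 = -8808)
H(-49, -12)/(-221772) - 361504/O = (11890 + 205*(-49) - 58/229*(-12) - 1/229*(-12)*(-49))/(-221772) - 361504/(-8808) = (11890 - 10045 + 696/229 - 588/229)*(-1/221772) - 361504*(-1/8808) = (422613/229)*(-1/221772) + 45188/1101 = -140871/16928596 + 45188/1101 = 764814297077/18638384196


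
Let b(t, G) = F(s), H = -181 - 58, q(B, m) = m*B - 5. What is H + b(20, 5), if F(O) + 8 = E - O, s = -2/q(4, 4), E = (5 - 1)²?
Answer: -2539/11 ≈ -230.82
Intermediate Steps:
E = 16 (E = 4² = 16)
q(B, m) = -5 + B*m (q(B, m) = B*m - 5 = -5 + B*m)
H = -239
s = -2/11 (s = -2/(-5 + 4*4) = -2/(-5 + 16) = -2/11 ≈ -0.18182)
F(O) = 8 - O (F(O) = -8 + (16 - O) = 8 - O)
b(t, G) = 90/11 (b(t, G) = 8 - 1*(-2/11) = 8 + 2/11 = 90/11)
H + b(20, 5) = -239 + 90/11 = -2539/11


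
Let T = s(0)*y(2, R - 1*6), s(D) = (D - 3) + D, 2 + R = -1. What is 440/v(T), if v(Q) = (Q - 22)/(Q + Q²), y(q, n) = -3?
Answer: -39600/13 ≈ -3046.2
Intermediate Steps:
R = -3 (R = -2 - 1 = -3)
s(D) = -3 + 2*D (s(D) = (-3 + D) + D = -3 + 2*D)
T = 9 (T = (-3 + 2*0)*(-3) = (-3 + 0)*(-3) = -3*(-3) = 9)
v(Q) = (-22 + Q)/(Q + Q²)
440/v(T) = 440/(((-22 + 9)/(9*(1 + 9)))) = 440/(((⅑)*(-13)/10)) = 440/(((⅑)*(⅒)*(-13))) = 440/(-13/90) = 440*(-90/13) = -39600/13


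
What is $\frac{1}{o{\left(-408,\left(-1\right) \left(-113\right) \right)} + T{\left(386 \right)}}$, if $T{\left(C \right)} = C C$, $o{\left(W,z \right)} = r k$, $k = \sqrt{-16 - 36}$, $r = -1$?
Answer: $\frac{37249}{5549952017} + \frac{i \sqrt{13}}{11099904034} \approx 6.7116 \cdot 10^{-6} + 3.2483 \cdot 10^{-10} i$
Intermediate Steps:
$k = 2 i \sqrt{13}$ ($k = \sqrt{-52} = 2 i \sqrt{13} \approx 7.2111 i$)
$o{\left(W,z \right)} = - 2 i \sqrt{13}$
$T{\left(C \right)} = C^{2}$
$\frac{1}{o{\left(-408,\left(-1\right) \left(-113\right) \right)} + T{\left(386 \right)}} = \frac{1}{- 2 i \sqrt{13} + 386^{2}} = \frac{1}{- 2 i \sqrt{13} + 148996} = \frac{1}{148996 - 2 i \sqrt{13}}$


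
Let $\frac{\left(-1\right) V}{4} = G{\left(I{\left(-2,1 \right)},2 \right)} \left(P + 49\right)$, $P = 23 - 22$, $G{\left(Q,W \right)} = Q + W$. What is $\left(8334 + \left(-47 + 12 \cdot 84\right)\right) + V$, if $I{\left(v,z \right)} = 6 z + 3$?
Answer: $7095$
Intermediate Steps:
$I{\left(v,z \right)} = 3 + 6 z$
$P = 1$
$V = -2200$ ($V = - 4 \left(\left(3 + 6 \cdot 1\right) + 2\right) \left(1 + 49\right) = - 4 \left(\left(3 + 6\right) + 2\right) 50 = - 4 \left(9 + 2\right) 50 = - 4 \cdot 11 \cdot 50 = \left(-4\right) 550 = -2200$)
$\left(8334 + \left(-47 + 12 \cdot 84\right)\right) + V = \left(8334 + \left(-47 + 12 \cdot 84\right)\right) - 2200 = \left(8334 + \left(-47 + 1008\right)\right) - 2200 = \left(8334 + 961\right) - 2200 = 9295 - 2200 = 7095$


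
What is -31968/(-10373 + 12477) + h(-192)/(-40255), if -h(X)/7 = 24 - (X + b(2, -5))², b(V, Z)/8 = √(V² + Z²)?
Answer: -232098316/10587065 + 21504*√29/40255 ≈ -19.046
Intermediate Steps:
b(V, Z) = 8*√(V² + Z²)
h(X) = -168 + 7*(X + 8*√29)² (h(X) = -7*(24 - (X + 8*√(2² + (-5)²))²) = -7*(24 - (X + 8*√(4 + 25))²) = -7*(24 - (X + 8*√29)²) = -168 + 7*(X + 8*√29)²)
-31968/(-10373 + 12477) + h(-192)/(-40255) = -31968/(-10373 + 12477) + (-168 + 7*(-192 + 8*√29)²)/(-40255) = -31968/2104 + (-168 + 7*(-192 + 8*√29)²)*(-1/40255) = -31968*1/2104 + (168/40255 - 7*(-192 + 8*√29)²/40255) = -3996/263 + (168/40255 - 7*(-192 + 8*√29)²/40255) = -160814796/10587065 - 7*(-192 + 8*√29)²/40255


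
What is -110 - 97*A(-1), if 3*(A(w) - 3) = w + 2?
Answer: -1300/3 ≈ -433.33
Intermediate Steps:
A(w) = 11/3 + w/3 (A(w) = 3 + (w + 2)/3 = 3 + (2 + w)/3 = 3 + (⅔ + w/3) = 11/3 + w/3)
-110 - 97*A(-1) = -110 - 97*(11/3 + (⅓)*(-1)) = -110 - 97*(11/3 - ⅓) = -110 - 97*10/3 = -110 - 970/3 = -1300/3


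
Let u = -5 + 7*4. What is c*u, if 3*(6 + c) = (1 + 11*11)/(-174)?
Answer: -37421/261 ≈ -143.38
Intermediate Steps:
u = 23 (u = -5 + 28 = 23)
c = -1627/261 (c = -6 + ((1 + 11*11)/(-174))/3 = -6 + ((1 + 121)*(-1/174))/3 = -6 + (122*(-1/174))/3 = -6 + (⅓)*(-61/87) = -6 - 61/261 = -1627/261 ≈ -6.2337)
c*u = -1627/261*23 = -37421/261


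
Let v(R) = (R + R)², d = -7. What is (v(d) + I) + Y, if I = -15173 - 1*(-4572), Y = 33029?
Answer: 22624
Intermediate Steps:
I = -10601 (I = -15173 + 4572 = -10601)
v(R) = 4*R² (v(R) = (2*R)² = 4*R²)
(v(d) + I) + Y = (4*(-7)² - 10601) + 33029 = (4*49 - 10601) + 33029 = (196 - 10601) + 33029 = -10405 + 33029 = 22624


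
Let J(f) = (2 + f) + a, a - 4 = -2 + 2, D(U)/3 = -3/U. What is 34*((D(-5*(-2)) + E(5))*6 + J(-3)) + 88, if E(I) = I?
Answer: 5132/5 ≈ 1026.4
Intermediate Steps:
D(U) = -9/U (D(U) = 3*(-3/U) = -9/U)
a = 4 (a = 4 + (-2 + 2) = 4 + 0 = 4)
J(f) = 6 + f (J(f) = (2 + f) + 4 = 6 + f)
34*((D(-5*(-2)) + E(5))*6 + J(-3)) + 88 = 34*((-9/((-5*(-2))) + 5)*6 + (6 - 3)) + 88 = 34*((-9/10 + 5)*6 + 3) + 88 = 34*((41/10)*6 + 3) + 88 = 34*(123/5 + 3) + 88 = 34*(138/5) + 88 = 4692/5 + 88 = 5132/5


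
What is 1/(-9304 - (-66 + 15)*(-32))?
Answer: -1/10936 ≈ -9.1441e-5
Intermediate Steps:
1/(-9304 - (-66 + 15)*(-32)) = 1/(-9304 - (-51)*(-32)) = 1/(-9304 - 1*1632) = 1/(-9304 - 1632) = 1/(-10936) = -1/10936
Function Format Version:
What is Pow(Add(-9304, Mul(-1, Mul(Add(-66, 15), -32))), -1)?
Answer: Rational(-1, 10936) ≈ -9.1441e-5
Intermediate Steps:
Pow(Add(-9304, Mul(-1, Mul(Add(-66, 15), -32))), -1) = Pow(Add(-9304, Mul(-1, Mul(-51, -32))), -1) = Pow(Add(-9304, Mul(-1, 1632)), -1) = Pow(Add(-9304, -1632), -1) = Pow(-10936, -1) = Rational(-1, 10936)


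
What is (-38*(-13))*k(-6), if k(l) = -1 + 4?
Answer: 1482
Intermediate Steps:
k(l) = 3
(-38*(-13))*k(-6) = -38*(-13)*3 = 494*3 = 1482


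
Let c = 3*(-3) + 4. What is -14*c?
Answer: 70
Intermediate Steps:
c = -5 (c = -9 + 4 = -5)
-14*c = -14*(-5) = 70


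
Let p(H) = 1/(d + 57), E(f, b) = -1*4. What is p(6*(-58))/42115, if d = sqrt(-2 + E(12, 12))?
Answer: 19/45694775 - I*sqrt(6)/137084325 ≈ 4.158e-7 - 1.7869e-8*I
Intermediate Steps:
E(f, b) = -4
d = I*sqrt(6) (d = sqrt(-2 - 4) = sqrt(-6) = I*sqrt(6) ≈ 2.4495*I)
p(H) = 1/(57 + I*sqrt(6)) (p(H) = 1/(I*sqrt(6) + 57) = 1/(57 + I*sqrt(6)))
p(6*(-58))/42115 = (19/1085 - I*sqrt(6)/3255)/42115 = (19/1085 - I*sqrt(6)/3255)*(1/42115) = 19/45694775 - I*sqrt(6)/137084325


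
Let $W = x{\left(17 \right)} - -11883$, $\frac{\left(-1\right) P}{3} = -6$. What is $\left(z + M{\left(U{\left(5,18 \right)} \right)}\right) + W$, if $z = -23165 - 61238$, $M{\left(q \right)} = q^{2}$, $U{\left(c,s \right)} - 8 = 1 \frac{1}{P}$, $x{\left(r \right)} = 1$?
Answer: $- \frac{23475131}{324} \approx -72454.0$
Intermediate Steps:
$P = 18$ ($P = \left(-3\right) \left(-6\right) = 18$)
$U{\left(c,s \right)} = \frac{145}{18}$ ($U{\left(c,s \right)} = 8 + 1 \cdot \frac{1}{18} = 8 + \frac{1}{18} = \frac{145}{18}$)
$W = 11884$ ($W = 1 - -11883 = 1 + 11883 = 11884$)
$z = -84403$ ($z = -23165 - 61238 = -84403$)
$\left(z + M{\left(U{\left(5,18 \right)} \right)}\right) + W = \left(-84403 + \left(\frac{145}{18}\right)^{2}\right) + 11884 = \left(-84403 + \frac{21025}{324}\right) + 11884 = - \frac{27325547}{324} + 11884 = - \frac{23475131}{324}$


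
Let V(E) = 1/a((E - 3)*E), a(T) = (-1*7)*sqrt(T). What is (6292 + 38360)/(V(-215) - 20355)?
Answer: -2087387393779800/951553578795749 + 312564*sqrt(46870)/951553578795749 ≈ -2.1937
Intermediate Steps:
a(T) = -7*sqrt(T)
V(E) = -1/(7*sqrt(E*(-3 + E))) (V(E) = 1/(-7*sqrt(E*(E - 3))) = 1/(-7*sqrt(E*(-3 + E))) = -1/(7*sqrt(E*(-3 + E))))
(6292 + 38360)/(V(-215) - 20355) = (6292 + 38360)/(-sqrt(46870)/46870/7 - 20355) = 44652/(-sqrt(46870)/46870/7 - 20355) = 44652/(-sqrt(46870)/328090 - 20355) = 44652/(-20355 - sqrt(46870)/328090)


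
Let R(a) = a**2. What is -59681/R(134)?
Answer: -59681/17956 ≈ -3.3237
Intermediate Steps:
-59681/R(134) = -59681/(134**2) = -59681/17956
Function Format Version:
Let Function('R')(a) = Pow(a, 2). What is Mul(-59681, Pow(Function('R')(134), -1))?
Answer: Rational(-59681, 17956) ≈ -3.3237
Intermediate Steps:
Mul(-59681, Pow(Function('R')(134), -1)) = Mul(-59681, Pow(Pow(134, 2), -1)) = Mul(-59681, Pow(17956, -1)) = Mul(-59681, Rational(1, 17956)) = Rational(-59681, 17956)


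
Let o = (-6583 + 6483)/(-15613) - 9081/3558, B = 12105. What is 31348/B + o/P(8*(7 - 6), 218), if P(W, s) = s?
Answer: 125972129380697/48864373630020 ≈ 2.5780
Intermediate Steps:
o = -47141951/18517018 (o = -100*(-1/15613) - 9081*1/3558 = 100/15613 - 3027/1186 = -47141951/18517018 ≈ -2.5459)
31348/B + o/P(8*(7 - 6), 218) = 31348/12105 - 47141951/18517018/218 = 31348*(1/12105) - 47141951/18517018*1/218 = 31348/12105 - 47141951/4036709924 = 125972129380697/48864373630020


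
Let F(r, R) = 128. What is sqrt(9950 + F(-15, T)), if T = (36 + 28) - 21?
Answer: sqrt(10078) ≈ 100.39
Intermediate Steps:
T = 43 (T = 64 - 21 = 43)
sqrt(9950 + F(-15, T)) = sqrt(9950 + 128) = sqrt(10078)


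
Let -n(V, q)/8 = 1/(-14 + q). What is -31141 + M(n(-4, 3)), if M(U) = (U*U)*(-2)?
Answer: -3768189/121 ≈ -31142.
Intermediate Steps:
n(V, q) = -8/(-14 + q)
M(U) = -2*U² (M(U) = U²*(-2) = -2*U²)
-31141 + M(n(-4, 3)) = -31141 - 2*64/(-14 + 3)² = -31141 - 2*(-8/(-11))² = -31141 - 2*(-8*(-1/11))² = -31141 - 2*(8/11)² = -31141 - 2*64/121 = -31141 - 128/121 = -3768189/121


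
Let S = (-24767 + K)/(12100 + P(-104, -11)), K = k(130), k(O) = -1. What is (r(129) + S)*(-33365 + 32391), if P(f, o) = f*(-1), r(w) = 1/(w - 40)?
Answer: 59309782/30171 ≈ 1965.8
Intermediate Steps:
r(w) = 1/(-40 + w)
K = -1
P(f, o) = -f
S = -688/339 (S = (-24767 - 1)/(12100 - 1*(-104)) = -24768/(12100 + 104) = -24768/12204 = -24768*1/12204 = -688/339 ≈ -2.0295)
(r(129) + S)*(-33365 + 32391) = (1/(-40 + 129) - 688/339)*(-33365 + 32391) = (1/89 - 688/339)*(-974) = -60893/30171*(-974) = 59309782/30171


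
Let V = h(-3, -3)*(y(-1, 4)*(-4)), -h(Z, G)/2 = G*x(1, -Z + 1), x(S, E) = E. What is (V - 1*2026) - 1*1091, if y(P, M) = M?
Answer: -3501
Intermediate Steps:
h(Z, G) = -2*G*(1 - Z) (h(Z, G) = -2*G*(-Z + 1) = -2*G*(1 - Z))
V = -384 (V = (2*(-3)*(-1 - 3))*(4*(-4)) = (2*(-3)*(-4))*(-16) = 24*(-16) = -384)
(V - 1*2026) - 1*1091 = (-384 - 1*2026) - 1*1091 = (-384 - 2026) - 1091 = -2410 - 1091 = -3501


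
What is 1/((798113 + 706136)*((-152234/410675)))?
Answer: -410675/228997842266 ≈ -1.7934e-6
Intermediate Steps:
1/((798113 + 706136)*((-152234/410675))) = 1/(1504249*((-152234*1/410675))) = 1/(1504249*(-152234/410675)) = (1/1504249)*(-410675/152234) = -410675/228997842266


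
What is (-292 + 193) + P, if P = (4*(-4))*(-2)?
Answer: -67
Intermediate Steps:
P = 32 (P = -16*(-2) = 32)
(-292 + 193) + P = (-292 + 193) + 32 = -99 + 32 = -67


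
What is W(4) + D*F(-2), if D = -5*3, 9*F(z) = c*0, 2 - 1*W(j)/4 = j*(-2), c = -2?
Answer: 40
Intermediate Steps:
W(j) = 8 + 8*j (W(j) = 8 - 4*j*(-2) = 8 - (-8)*j = 8 + 8*j)
F(z) = 0 (F(z) = (-2*0)/9 = (1/9)*0 = 0)
D = -15
W(4) + D*F(-2) = (8 + 8*4) - 15*0 = (8 + 32) + 0 = 40 + 0 = 40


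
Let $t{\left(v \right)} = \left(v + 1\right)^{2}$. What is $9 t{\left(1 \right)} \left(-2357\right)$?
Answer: $-84852$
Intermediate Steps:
$t{\left(v \right)} = \left(1 + v\right)^{2}$
$9 t{\left(1 \right)} \left(-2357\right) = 9 \left(1 + 1\right)^{2} \left(-2357\right) = 9 \cdot 2^{2} \left(-2357\right) = 9 \cdot 4 \left(-2357\right) = 36 \left(-2357\right) = -84852$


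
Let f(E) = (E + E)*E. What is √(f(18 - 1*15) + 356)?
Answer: √374 ≈ 19.339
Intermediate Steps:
f(E) = 2*E² (f(E) = (2*E)*E = 2*E²)
√(f(18 - 1*15) + 356) = √(2*(18 - 1*15)² + 356) = √(2*(18 - 15)² + 356) = √(2*3² + 356) = √(2*9 + 356) = √(18 + 356) = √374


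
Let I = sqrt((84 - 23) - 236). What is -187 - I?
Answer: -187 - 5*I*sqrt(7) ≈ -187.0 - 13.229*I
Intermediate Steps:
I = 5*I*sqrt(7) (I = sqrt(61 - 236) = sqrt(-175) = 5*I*sqrt(7) ≈ 13.229*I)
-187 - I = -187 - 5*I*sqrt(7)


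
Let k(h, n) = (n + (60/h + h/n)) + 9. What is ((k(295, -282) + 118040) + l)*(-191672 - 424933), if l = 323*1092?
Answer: -1608903754206155/5546 ≈ -2.9010e+11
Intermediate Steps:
k(h, n) = 9 + n + 60/h + h/n (k(h, n) = (n + 60/h + h/n) + 9 = 9 + n + 60/h + h/n)
l = 352716
((k(295, -282) + 118040) + l)*(-191672 - 424933) = (((9 - 282 + 60/295 + 295/(-282)) + 118040) + 352716)*(-191672 - 424933) = (((9 - 282 + 60*(1/295) + 295*(-1/282)) + 118040) + 352716)*(-616605) = (((9 - 282 + 12/59 - 295/282) + 118040) + 352716)*(-616605) = ((-4556195/16638 + 118040) + 352716)*(-616605) = (1959393325/16638 + 352716)*(-616605) = (7827882133/16638)*(-616605) = -1608903754206155/5546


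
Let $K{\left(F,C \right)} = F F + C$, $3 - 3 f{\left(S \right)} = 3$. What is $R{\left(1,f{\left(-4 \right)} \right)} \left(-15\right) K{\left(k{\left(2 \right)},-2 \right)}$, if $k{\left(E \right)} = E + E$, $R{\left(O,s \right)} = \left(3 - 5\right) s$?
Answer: $0$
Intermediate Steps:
$f{\left(S \right)} = 0$ ($f{\left(S \right)} = 1 - 1 = 0$)
$R{\left(O,s \right)} = - 2 s$
$k{\left(E \right)} = 2 E$
$K{\left(F,C \right)} = C + F^{2}$ ($K{\left(F,C \right)} = F^{2} + C = C + F^{2}$)
$R{\left(1,f{\left(-4 \right)} \right)} \left(-15\right) K{\left(k{\left(2 \right)},-2 \right)} = \left(-2\right) 0 \left(-15\right) \left(-2 + \left(2 \cdot 2\right)^{2}\right) = 0 \left(-15\right) \left(-2 + 4^{2}\right) = 0 \left(-2 + 16\right) = 0 \cdot 14 = 0$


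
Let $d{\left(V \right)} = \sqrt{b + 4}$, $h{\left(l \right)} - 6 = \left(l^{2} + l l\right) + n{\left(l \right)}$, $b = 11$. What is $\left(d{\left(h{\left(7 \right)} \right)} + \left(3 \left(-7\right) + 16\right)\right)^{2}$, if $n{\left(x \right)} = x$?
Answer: $\left(5 - \sqrt{15}\right)^{2} \approx 1.2702$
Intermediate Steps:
$h{\left(l \right)} = 6 + l + 2 l^{2}$ ($h{\left(l \right)} = 6 + \left(\left(l^{2} + l l\right) + l\right) = 6 + \left(\left(l^{2} + l^{2}\right) + l\right) = 6 + \left(2 l^{2} + l\right) = 6 + \left(l + 2 l^{2}\right) = 6 + l + 2 l^{2}$)
$d{\left(V \right)} = \sqrt{15}$ ($d{\left(V \right)} = \sqrt{11 + 4} = \sqrt{15}$)
$\left(d{\left(h{\left(7 \right)} \right)} + \left(3 \left(-7\right) + 16\right)\right)^{2} = \left(\sqrt{15} + \left(3 \left(-7\right) + 16\right)\right)^{2} = \left(\sqrt{15} + \left(-21 + 16\right)\right)^{2} = \left(\sqrt{15} - 5\right)^{2} = \left(-5 + \sqrt{15}\right)^{2}$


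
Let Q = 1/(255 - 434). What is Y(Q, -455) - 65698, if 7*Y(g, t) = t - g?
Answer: -82401038/1253 ≈ -65763.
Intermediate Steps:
Q = -1/179 (Q = 1/(-179) = -1/179 ≈ -0.0055866)
Y(g, t) = -g/7 + t/7 (Y(g, t) = (t - g)/7 = -g/7 + t/7)
Y(Q, -455) - 65698 = (-⅐*(-1/179) + (⅐)*(-455)) - 65698 = (1/1253 - 65) - 65698 = -81444/1253 - 65698 = -82401038/1253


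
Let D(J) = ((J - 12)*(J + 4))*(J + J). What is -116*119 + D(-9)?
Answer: -15694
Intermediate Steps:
D(J) = 2*J*(-12 + J)*(4 + J) (D(J) = ((-12 + J)*(4 + J))*(2*J) = 2*J*(-12 + J)*(4 + J))
-116*119 + D(-9) = -116*119 + 2*(-9)*(-48 + (-9)² - 8*(-9)) = -13804 + 2*(-9)*(-48 + 81 + 72) = -13804 + 2*(-9)*105 = -13804 - 1890 = -15694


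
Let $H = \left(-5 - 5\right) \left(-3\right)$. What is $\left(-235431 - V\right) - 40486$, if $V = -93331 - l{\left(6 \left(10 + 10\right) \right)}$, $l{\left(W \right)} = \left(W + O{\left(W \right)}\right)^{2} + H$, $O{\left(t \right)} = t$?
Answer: $-124956$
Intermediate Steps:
$H = 30$ ($H = \left(-10\right) \left(-3\right) = 30$)
$l{\left(W \right)} = 30 + 4 W^{2}$ ($l{\left(W \right)} = \left(W + W\right)^{2} + 30 = \left(2 W\right)^{2} + 30 = 4 W^{2} + 30 = 30 + 4 W^{2}$)
$V = -150961$ ($V = -93331 - \left(30 + 4 \left(6 \left(10 + 10\right)\right)^{2}\right) = -93331 - \left(30 + 4 \left(6 \cdot 20\right)^{2}\right) = -93331 - \left(30 + 4 \cdot 120^{2}\right) = -93331 - \left(30 + 4 \cdot 14400\right) = -93331 - \left(30 + 57600\right) = -93331 - 57630 = -150961$)
$\left(-235431 - V\right) - 40486 = \left(-235431 - -150961\right) - 40486 = \left(-235431 + 150961\right) - 40486 = -84470 - 40486 = -124956$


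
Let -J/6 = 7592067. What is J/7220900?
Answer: -22776201/3610450 ≈ -6.3084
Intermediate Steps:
J = -45552402 (J = -6*7592067 = -45552402)
J/7220900 = -45552402/7220900 = -45552402*1/7220900 = -22776201/3610450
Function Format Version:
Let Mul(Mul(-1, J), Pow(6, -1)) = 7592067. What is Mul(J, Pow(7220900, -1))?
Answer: Rational(-22776201, 3610450) ≈ -6.3084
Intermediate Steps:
J = -45552402 (J = Mul(-6, 7592067) = -45552402)
Mul(J, Pow(7220900, -1)) = Mul(-45552402, Pow(7220900, -1)) = Mul(-45552402, Rational(1, 7220900)) = Rational(-22776201, 3610450)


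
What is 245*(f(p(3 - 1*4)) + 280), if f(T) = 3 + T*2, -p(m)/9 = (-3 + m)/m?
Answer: 51695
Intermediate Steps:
p(m) = -9*(-3 + m)/m
f(T) = 3 + 2*T
245*(f(p(3 - 1*4)) + 280) = 245*((3 + 2*(-9 + 27/(3 - 1*4))) + 280) = 245*((3 + 2*(-9 + 27/(3 - 4))) + 280) = 245*((3 + 2*(-9 + 27/(-1))) + 280) = 245*((3 + 2*(-9 + 27*(-1))) + 280) = 245*((3 + 2*(-9 - 27)) + 280) = 245*((3 + 2*(-36)) + 280) = 245*((3 - 72) + 280) = 245*(-69 + 280) = 245*211 = 51695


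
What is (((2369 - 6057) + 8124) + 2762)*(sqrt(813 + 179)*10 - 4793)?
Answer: -34500014 + 287920*sqrt(62) ≈ -3.2233e+7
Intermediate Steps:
(((2369 - 6057) + 8124) + 2762)*(sqrt(813 + 179)*10 - 4793) = ((-3688 + 8124) + 2762)*(sqrt(992)*10 - 4793) = (4436 + 2762)*((4*sqrt(62))*10 - 4793) = 7198*(40*sqrt(62) - 4793) = 7198*(-4793 + 40*sqrt(62)) = -34500014 + 287920*sqrt(62)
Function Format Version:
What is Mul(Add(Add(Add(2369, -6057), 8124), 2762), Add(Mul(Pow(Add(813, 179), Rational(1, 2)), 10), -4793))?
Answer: Add(-34500014, Mul(287920, Pow(62, Rational(1, 2)))) ≈ -3.2233e+7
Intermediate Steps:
Mul(Add(Add(Add(2369, -6057), 8124), 2762), Add(Mul(Pow(Add(813, 179), Rational(1, 2)), 10), -4793)) = Mul(Add(Add(-3688, 8124), 2762), Add(Mul(Pow(992, Rational(1, 2)), 10), -4793)) = Mul(Add(4436, 2762), Add(Mul(Mul(4, Pow(62, Rational(1, 2))), 10), -4793)) = Mul(7198, Add(Mul(40, Pow(62, Rational(1, 2))), -4793)) = Mul(7198, Add(-4793, Mul(40, Pow(62, Rational(1, 2))))) = Add(-34500014, Mul(287920, Pow(62, Rational(1, 2))))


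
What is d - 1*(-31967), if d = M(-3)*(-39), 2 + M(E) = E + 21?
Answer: 31343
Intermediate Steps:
M(E) = 19 + E (M(E) = -2 + (E + 21) = -2 + (21 + E) = 19 + E)
d = -624 (d = (19 - 3)*(-39) = 16*(-39) = -624)
d - 1*(-31967) = -624 - 1*(-31967) = -624 + 31967 = 31343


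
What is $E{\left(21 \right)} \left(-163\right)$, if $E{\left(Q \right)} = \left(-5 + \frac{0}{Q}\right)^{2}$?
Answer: $-4075$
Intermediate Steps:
$E{\left(Q \right)} = 25$ ($E{\left(Q \right)} = \left(-5 + 0\right)^{2} = \left(-5\right)^{2} = 25$)
$E{\left(21 \right)} \left(-163\right) = 25 \left(-163\right) = -4075$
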